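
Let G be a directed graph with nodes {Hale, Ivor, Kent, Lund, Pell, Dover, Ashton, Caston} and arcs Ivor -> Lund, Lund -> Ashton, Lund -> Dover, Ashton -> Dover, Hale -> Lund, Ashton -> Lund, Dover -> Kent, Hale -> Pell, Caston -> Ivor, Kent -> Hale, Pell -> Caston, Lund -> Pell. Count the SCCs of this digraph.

1

{Hale, Ivor, Kent, Lund, Pell, Dover, Ashton, Caston} are all mutually reachable — one SCC of size 8.
That gives 1 strongly connected component.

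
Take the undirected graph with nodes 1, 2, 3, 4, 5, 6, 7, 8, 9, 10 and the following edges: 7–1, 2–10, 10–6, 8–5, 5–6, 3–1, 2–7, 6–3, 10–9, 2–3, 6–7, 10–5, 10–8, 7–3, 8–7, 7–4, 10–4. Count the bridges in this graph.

The edges on the cycle 10-8-5-10 are not bridges since each lies on that cycle.
But removing 9–10 disconnects 9 from 10 — this is a bridge.

1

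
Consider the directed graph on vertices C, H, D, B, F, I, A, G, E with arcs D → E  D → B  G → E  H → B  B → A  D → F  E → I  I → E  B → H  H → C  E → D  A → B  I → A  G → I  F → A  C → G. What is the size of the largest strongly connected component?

{A, B, C, D, E, F, G, H, I} are all mutually reachable — one SCC of size 9.
The largest has 9 vertices.

9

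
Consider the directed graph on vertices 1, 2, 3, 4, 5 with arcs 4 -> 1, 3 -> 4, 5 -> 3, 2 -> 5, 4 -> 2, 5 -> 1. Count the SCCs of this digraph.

2

{2, 3, 4, 5} are all mutually reachable — one SCC of size 4.
{1} is an SCC by itself.
That gives 2 strongly connected components.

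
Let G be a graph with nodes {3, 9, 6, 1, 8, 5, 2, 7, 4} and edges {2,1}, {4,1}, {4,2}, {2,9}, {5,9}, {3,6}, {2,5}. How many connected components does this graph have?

4

8 is isolated — a component by itself.
7 is isolated — a component by itself.
Starting from 3 we can reach 3, 6. That is one component of size 2.
Starting from 1 we can reach 1, 2, 4, 5, 9. That is one component of size 5.
Total: 4 components.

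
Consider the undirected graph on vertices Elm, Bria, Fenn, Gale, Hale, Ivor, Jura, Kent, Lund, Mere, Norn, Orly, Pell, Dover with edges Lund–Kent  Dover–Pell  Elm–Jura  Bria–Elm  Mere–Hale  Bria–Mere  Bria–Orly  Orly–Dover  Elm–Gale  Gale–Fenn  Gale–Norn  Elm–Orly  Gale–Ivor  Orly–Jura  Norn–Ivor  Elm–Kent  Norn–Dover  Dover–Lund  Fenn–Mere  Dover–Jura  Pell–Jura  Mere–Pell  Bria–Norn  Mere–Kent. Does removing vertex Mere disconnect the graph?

Deleting Mere raises the number of components from 1 to 2, so Mere is a cut vertex.

Yes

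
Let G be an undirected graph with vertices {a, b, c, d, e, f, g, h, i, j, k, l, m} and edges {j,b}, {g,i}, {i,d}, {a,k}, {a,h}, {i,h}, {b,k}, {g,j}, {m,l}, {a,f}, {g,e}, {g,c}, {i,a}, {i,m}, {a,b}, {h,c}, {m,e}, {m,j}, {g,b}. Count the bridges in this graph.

The edges on the cycle g-i-m-e-g are not bridges since each lies on that cycle.
But removing a-f disconnects a from f; removing m-l disconnects m from l; removing i-d disconnects i from d — these are bridges.
That makes 3 bridges.

3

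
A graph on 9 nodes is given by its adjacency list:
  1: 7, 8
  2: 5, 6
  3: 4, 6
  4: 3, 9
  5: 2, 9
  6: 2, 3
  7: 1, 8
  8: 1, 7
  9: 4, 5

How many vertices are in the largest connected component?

6

Starting from 1 we can reach 1, 7, 8. That is one component of size 3.
Starting from 2 we can reach 2, 3, 4, 5, 6, 9. That is one component of size 6.
The largest has 6 vertices.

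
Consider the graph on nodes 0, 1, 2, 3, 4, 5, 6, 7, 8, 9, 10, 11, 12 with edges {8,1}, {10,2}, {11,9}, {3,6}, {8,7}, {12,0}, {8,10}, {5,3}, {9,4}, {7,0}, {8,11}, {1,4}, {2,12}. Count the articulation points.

Removing 3 increases the component count from 2 to 3, so 3 is a cut vertex.
Removing 8 increases the component count from 2 to 3, so 8 is a cut vertex.
By contrast removing 1 leaves 2 components; it is not a cut vertex. No other vertex is a cut vertex either.

2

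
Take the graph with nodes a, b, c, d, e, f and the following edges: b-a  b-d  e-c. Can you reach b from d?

From d we can reach a, b, d, which includes b.

Yes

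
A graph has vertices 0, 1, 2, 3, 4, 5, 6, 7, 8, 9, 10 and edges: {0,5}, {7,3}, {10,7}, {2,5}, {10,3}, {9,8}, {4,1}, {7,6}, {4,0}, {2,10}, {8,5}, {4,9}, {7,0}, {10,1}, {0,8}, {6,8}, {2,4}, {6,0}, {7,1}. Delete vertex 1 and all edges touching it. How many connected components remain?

1

With 1 gone, the remaining components are: {0, 2, 3, 4, 5, 6, 7, 8, 9, 10}.
That is 1 component.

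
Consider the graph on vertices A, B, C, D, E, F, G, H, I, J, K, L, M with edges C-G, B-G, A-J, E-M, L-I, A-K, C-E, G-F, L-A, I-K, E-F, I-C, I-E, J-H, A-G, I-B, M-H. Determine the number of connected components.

2

D is isolated — a component by itself.
Starting from A we can reach A, B, C, E, F, G, H, I, J, K, L, M. That is one component of size 12.
Total: 2 components.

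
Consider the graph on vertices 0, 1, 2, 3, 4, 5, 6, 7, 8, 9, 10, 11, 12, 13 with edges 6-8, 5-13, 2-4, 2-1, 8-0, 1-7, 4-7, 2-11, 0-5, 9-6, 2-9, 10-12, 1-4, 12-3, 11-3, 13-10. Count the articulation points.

Removing 2 increases the component count from 1 to 2, so 2 is a cut vertex.
By contrast removing 3 leaves 1 component; it is not a cut vertex. No other vertex is a cut vertex either.

1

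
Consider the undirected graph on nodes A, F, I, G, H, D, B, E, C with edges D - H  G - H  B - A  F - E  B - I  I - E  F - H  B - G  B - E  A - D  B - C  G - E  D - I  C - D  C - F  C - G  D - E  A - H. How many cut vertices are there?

0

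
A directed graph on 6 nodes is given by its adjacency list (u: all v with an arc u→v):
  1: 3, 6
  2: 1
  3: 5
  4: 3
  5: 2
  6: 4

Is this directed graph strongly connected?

Yes

From 4 we can reach every vertex (1, 2, 3, 4, 5, 6), and every vertex can reach 4 (1, 2, 3, 4, 5, 6). So the whole graph is one strongly connected component.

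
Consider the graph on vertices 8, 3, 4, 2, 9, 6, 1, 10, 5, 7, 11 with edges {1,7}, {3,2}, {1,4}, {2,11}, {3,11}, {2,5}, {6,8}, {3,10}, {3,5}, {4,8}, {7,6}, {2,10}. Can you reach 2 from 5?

From 5 we can reach 2, 3, 5, 10, 11, which includes 2.

Yes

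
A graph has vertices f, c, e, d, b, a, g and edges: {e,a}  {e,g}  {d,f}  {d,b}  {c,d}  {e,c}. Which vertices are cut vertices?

Removing c increases the component count from 1 to 2, so c is a cut vertex.
Removing d increases the component count from 1 to 3, so d is a cut vertex.
Removing e increases the component count from 1 to 3, so e is a cut vertex.
By contrast removing g leaves 1 component; it is not a cut vertex. No other vertex is a cut vertex either.

c, d, e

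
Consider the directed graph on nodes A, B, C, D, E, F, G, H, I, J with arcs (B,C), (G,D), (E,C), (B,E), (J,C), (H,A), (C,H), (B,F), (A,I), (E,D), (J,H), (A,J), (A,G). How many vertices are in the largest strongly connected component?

4

{A, C, H, J} are all mutually reachable — one SCC of size 4.
{I} is an SCC by itself.
{B} is an SCC by itself.
{E} is an SCC by itself.
{F} is an SCC by itself.
(and 2 more singleton SCCs)
The largest has 4 vertices.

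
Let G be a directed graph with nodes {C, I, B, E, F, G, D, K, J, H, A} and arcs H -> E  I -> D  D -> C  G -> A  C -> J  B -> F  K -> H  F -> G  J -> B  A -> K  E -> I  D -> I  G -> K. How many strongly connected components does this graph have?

1

{A, B, C, D, E, F, G, H, I, J, K} are all mutually reachable — one SCC of size 11.
That gives 1 strongly connected component.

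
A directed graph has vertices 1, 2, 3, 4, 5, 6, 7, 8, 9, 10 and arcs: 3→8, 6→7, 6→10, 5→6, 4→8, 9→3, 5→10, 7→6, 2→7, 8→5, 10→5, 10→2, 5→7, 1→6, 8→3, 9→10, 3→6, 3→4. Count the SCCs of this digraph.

{2, 5, 6, 7, 10} are all mutually reachable — one SCC of size 5.
{3, 4, 8} are all mutually reachable — one SCC of size 3.
{1} is an SCC by itself.
{9} is an SCC by itself.
That gives 4 strongly connected components.

4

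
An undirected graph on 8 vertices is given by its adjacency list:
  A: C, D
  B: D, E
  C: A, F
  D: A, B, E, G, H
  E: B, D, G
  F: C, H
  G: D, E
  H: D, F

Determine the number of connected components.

1

Starting from A we can reach A, B, C, D, E, F, G, H. That is one component of size 8.
Total: 1 component.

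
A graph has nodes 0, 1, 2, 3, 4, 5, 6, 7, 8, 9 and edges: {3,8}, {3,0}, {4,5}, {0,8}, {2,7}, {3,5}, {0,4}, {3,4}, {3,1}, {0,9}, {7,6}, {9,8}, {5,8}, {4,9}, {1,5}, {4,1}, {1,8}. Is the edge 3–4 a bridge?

After removing 3–4, the path 3-0-4 still connects them, so the edge is not a bridge.

No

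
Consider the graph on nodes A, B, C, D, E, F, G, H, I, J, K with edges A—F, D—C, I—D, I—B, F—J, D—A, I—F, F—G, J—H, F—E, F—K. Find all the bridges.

B-I, C-D, E-F, F-G, F-J, F-K, H-J

The edges on the cycle I-D-A-F-I are not bridges since each lies on that cycle.
But removing F—J disconnects F from J; removing D—C disconnects D from C; removing J—H disconnects J from H; removing F—E disconnects F from E — these are bridges.
In total 7 edges are bridges.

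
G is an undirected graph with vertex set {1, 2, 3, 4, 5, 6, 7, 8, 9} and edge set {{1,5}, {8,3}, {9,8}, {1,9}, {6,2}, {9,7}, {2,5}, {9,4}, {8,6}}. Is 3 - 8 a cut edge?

Removing 3 - 8 leaves no path between 3 and 8: the component count goes from 1 to 2. So it is a bridge.

Yes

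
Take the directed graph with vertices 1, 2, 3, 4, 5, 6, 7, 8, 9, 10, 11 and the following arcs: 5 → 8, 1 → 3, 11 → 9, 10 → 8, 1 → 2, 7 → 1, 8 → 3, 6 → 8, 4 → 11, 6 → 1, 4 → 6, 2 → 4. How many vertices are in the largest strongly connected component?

4

{1, 2, 4, 6} are all mutually reachable — one SCC of size 4.
{9} is an SCC by itself.
{5} is an SCC by itself.
{10} is an SCC by itself.
{8} is an SCC by itself.
(and 3 more singleton SCCs)
The largest has 4 vertices.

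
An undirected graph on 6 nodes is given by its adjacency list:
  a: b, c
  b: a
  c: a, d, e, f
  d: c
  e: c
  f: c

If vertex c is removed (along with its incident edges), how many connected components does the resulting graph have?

With c gone, the remaining components are: {d}; {e}; {f}; {a, b}.
That is 4 components.

4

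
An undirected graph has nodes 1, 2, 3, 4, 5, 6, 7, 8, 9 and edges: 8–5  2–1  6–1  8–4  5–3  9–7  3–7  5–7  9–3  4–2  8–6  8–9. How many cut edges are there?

The edges on the cycle 9-3-7-9 are not bridges since each lies on that cycle.
Every edge lies on some cycle, so there are no bridges.

0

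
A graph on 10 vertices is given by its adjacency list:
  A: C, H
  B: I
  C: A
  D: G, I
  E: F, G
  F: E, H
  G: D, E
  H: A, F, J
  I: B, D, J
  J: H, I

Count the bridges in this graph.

The edges on the cycle G-D-I-J-H-F-E-G are not bridges since each lies on that cycle.
But removing A-C disconnects A from C; removing I-B disconnects I from B; removing A-H disconnects A from H — these are bridges.
That makes 3 bridges.

3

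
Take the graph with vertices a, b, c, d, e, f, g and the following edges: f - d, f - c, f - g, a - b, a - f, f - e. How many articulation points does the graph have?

2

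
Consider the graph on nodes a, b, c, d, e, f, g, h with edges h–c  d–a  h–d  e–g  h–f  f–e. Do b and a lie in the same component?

The component containing b is {b}, and a is not in it.

No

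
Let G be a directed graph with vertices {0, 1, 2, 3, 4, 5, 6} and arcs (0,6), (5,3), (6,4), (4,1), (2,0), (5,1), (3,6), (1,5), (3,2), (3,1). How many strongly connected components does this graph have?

1

{0, 1, 2, 3, 4, 5, 6} are all mutually reachable — one SCC of size 7.
That gives 1 strongly connected component.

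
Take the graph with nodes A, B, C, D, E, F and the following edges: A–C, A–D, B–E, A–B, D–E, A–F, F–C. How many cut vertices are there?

1

Removing A increases the component count from 1 to 2, so A is a cut vertex.
By contrast removing F leaves 1 component; it is not a cut vertex. No other vertex is a cut vertex either.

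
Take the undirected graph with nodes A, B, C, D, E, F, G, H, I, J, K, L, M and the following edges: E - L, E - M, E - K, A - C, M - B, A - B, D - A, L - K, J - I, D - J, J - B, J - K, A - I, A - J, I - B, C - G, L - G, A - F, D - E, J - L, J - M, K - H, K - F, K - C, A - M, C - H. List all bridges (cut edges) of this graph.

none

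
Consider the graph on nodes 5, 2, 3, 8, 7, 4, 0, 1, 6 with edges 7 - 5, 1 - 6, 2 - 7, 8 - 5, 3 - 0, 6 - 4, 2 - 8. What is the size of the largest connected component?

Starting from 0 we can reach 0, 3. That is one component of size 2.
Starting from 1 we can reach 1, 4, 6. That is one component of size 3.
Starting from 2 we can reach 2, 5, 7, 8. That is one component of size 4.
The largest has 4 vertices.

4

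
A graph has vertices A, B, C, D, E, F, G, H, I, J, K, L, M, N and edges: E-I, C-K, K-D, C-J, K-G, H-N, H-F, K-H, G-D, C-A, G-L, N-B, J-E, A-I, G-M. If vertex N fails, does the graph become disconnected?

Deleting N raises the number of components from 1 to 2, so N is a cut vertex.

Yes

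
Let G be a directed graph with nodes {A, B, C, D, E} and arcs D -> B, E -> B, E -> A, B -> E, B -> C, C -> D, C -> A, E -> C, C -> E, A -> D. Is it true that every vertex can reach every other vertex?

Yes

From A we can reach every vertex (A, B, C, D, E), and every vertex can reach A (A, B, C, D, E). So the whole graph is one strongly connected component.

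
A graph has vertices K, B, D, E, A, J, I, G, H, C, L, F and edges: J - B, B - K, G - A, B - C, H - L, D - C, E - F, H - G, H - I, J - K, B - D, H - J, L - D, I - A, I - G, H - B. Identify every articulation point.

H

Removing H increases the component count from 2 to 3, so H is a cut vertex.
By contrast removing B leaves 2 components; it is not a cut vertex. No other vertex is a cut vertex either.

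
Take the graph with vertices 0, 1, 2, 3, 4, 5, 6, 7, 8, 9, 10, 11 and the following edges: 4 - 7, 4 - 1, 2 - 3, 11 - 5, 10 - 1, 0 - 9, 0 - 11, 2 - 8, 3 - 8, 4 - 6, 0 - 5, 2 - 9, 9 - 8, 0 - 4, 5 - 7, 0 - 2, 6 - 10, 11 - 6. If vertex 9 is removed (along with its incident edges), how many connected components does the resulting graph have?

With 9 gone, the remaining components are: {0, 1, 2, 3, 4, 5, 6, 7, 8, 10, 11}.
That is 1 component.

1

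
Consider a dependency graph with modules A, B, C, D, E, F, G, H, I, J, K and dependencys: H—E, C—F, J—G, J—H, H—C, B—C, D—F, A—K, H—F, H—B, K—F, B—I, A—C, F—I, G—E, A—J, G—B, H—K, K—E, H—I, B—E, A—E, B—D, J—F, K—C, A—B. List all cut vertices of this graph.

none

Removing E, for instance, still leaves 1 component. No single vertex removal increases the component count — the graph has no articulation points.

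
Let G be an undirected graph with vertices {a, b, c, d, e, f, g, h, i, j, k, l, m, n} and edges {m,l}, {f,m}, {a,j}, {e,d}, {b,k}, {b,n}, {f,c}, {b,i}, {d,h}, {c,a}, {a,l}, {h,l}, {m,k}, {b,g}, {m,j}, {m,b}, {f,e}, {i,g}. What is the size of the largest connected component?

Starting from a we can reach a, b, c, d, e, f, g, h, i, j, k, l, m, n. That is one component of size 14.
The largest has 14 vertices.

14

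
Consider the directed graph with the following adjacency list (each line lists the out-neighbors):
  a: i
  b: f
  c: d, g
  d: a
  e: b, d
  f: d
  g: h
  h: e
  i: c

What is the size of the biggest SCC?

9

{a, b, c, d, e, f, g, h, i} are all mutually reachable — one SCC of size 9.
The largest has 9 vertices.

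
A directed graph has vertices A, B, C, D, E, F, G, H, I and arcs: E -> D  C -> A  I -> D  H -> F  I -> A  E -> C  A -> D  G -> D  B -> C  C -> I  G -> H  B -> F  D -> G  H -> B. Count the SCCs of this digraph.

3

{A, B, C, D, G, H, I} are all mutually reachable — one SCC of size 7.
{E} is an SCC by itself.
{F} is an SCC by itself.
That gives 3 strongly connected components.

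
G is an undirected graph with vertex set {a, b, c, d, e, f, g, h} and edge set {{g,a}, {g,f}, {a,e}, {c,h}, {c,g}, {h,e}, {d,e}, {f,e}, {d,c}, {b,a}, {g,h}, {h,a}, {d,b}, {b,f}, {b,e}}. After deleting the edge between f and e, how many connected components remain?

f and e are still connected via f-b-e, so the component count stays at 1.

1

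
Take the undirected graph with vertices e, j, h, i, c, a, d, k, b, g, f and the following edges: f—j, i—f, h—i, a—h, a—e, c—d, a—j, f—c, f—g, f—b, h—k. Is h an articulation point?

Yes

Deleting h raises the number of components from 1 to 2, so h is a cut vertex.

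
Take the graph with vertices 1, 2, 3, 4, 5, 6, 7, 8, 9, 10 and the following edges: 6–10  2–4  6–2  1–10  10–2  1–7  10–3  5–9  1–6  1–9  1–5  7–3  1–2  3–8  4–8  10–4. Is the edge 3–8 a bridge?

After removing 3–8, the path 3-10-4-8 still connects them, so the edge is not a bridge.

No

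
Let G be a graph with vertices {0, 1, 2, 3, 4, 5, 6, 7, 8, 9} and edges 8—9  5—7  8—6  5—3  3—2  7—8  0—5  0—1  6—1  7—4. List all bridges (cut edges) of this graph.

2-3, 3-5, 4-7, 8-9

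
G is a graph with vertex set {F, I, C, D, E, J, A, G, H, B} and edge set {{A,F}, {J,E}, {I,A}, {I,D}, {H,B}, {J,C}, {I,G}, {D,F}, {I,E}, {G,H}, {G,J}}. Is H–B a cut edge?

Yes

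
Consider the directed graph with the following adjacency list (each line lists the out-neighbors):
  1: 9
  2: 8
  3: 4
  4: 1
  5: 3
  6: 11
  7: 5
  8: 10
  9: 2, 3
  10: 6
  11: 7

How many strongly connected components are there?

1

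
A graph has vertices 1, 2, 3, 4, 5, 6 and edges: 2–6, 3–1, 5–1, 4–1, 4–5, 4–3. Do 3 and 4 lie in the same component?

Yes

From 3 we can reach 1, 3, 4, 5, which includes 4.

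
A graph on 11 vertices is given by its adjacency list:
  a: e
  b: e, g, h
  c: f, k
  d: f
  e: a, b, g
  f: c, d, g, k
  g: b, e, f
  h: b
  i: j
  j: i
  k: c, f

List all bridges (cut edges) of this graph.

The edges on the cycle f-c-k-f are not bridges since each lies on that cycle.
But removing e-a disconnects e from a; removing d-f disconnects d from f; removing j-i disconnects j from i; removing b-h disconnects b from h — these are bridges.
In total 5 edges are bridges.

a-e, b-h, d-f, f-g, i-j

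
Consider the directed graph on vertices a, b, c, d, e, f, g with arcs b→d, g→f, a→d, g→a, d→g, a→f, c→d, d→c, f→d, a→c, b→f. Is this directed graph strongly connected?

No

There is no directed path from g to e, so the graph is not strongly connected.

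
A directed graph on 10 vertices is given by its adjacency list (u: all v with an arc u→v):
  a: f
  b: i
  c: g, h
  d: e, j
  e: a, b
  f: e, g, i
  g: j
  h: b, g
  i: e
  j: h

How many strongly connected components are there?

3

{a, b, e, f, g, h, i, j} are all mutually reachable — one SCC of size 8.
{d} is an SCC by itself.
{c} is an SCC by itself.
That gives 3 strongly connected components.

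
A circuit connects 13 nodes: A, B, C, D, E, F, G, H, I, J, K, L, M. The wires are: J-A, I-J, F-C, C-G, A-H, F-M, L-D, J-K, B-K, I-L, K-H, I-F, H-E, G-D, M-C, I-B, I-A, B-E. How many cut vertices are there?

1

Removing I increases the component count from 1 to 2, so I is a cut vertex.
By contrast removing G leaves 1 component; it is not a cut vertex. No other vertex is a cut vertex either.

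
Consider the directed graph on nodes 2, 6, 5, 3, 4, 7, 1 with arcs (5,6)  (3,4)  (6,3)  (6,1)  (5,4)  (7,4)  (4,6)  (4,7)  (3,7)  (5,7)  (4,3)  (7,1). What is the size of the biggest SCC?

{3, 4, 6, 7} are all mutually reachable — one SCC of size 4.
{1} is an SCC by itself.
{5} is an SCC by itself.
{2} is an SCC by itself.
The largest has 4 vertices.

4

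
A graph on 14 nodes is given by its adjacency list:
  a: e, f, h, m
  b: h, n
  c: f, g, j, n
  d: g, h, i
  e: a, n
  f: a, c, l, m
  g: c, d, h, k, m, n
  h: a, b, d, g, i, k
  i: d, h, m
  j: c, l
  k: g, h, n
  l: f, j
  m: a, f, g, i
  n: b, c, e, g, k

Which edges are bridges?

The edges on the cycle h-d-i-h are not bridges since each lies on that cycle.
Every edge lies on some cycle, so there are no bridges.

none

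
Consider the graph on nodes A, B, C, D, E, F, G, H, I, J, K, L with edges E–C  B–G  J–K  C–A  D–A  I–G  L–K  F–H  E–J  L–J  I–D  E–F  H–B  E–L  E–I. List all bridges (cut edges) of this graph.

The edges on the cycle E-L-K-J-E are not bridges since each lies on that cycle.
Every edge lies on some cycle, so there are no bridges.

none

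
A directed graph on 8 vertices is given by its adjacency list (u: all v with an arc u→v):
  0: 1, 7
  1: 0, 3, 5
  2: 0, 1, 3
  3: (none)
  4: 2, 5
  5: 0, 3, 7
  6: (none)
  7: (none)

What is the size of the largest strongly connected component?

{0, 1, 5} are all mutually reachable — one SCC of size 3.
{7} is an SCC by itself.
{3} is an SCC by itself.
{6} is an SCC by itself.
{2} is an SCC by itself.
(and 1 more singleton SCC)
The largest has 3 vertices.

3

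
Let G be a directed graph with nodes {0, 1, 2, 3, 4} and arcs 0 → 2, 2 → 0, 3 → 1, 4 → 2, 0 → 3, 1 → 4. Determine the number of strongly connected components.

{0, 1, 2, 3, 4} are all mutually reachable — one SCC of size 5.
That gives 1 strongly connected component.

1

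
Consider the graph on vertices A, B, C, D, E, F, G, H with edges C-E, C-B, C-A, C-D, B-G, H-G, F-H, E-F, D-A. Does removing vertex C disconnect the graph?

Deleting C raises the number of components from 1 to 2, so C is a cut vertex.

Yes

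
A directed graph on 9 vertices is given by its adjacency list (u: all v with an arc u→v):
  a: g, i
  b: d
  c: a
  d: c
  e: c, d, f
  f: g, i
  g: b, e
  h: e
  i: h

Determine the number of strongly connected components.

{a, b, c, d, e, f, g, h, i} are all mutually reachable — one SCC of size 9.
That gives 1 strongly connected component.

1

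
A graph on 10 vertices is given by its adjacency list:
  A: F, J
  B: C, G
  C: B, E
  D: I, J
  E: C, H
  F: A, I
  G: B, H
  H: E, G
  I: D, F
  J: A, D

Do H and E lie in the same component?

From H we can reach B, C, E, G, H, which includes E.

Yes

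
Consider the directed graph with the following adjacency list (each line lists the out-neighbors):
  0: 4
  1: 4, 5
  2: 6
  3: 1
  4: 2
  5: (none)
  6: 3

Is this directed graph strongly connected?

There is no directed path from 1 to 0, so the graph is not strongly connected.

No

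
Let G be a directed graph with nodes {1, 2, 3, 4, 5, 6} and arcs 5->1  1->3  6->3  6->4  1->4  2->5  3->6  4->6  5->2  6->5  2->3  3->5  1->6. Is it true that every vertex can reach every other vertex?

Yes

From 4 we can reach every vertex (1, 2, 3, 4, 5, 6), and every vertex can reach 4 (1, 2, 3, 4, 5, 6). So the whole graph is one strongly connected component.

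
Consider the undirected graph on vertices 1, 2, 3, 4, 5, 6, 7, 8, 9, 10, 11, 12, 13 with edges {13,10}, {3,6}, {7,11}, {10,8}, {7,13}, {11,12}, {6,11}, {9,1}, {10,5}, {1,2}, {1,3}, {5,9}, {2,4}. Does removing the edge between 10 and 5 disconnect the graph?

No

After removing 10 - 5, the path 10-13-7-11-6-3-1-9-5 still connects them, so the edge is not a bridge.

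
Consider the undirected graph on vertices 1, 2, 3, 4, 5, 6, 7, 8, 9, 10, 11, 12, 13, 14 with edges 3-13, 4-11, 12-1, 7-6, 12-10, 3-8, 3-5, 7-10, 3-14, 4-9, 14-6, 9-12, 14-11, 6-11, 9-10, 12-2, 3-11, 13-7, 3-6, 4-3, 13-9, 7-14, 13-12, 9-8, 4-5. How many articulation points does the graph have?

1

Removing 12 increases the component count from 1 to 3, so 12 is a cut vertex.
By contrast removing 5 leaves 1 component; it is not a cut vertex. No other vertex is a cut vertex either.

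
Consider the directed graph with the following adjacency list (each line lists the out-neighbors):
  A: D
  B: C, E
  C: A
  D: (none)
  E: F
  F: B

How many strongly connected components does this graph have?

{B, E, F} are all mutually reachable — one SCC of size 3.
{C} is an SCC by itself.
{D} is an SCC by itself.
{A} is an SCC by itself.
That gives 4 strongly connected components.

4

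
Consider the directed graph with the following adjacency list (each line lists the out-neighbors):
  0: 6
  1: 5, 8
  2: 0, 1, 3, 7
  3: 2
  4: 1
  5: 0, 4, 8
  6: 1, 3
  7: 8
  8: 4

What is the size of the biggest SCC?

9

{0, 1, 2, 3, 4, 5, 6, 7, 8} are all mutually reachable — one SCC of size 9.
The largest has 9 vertices.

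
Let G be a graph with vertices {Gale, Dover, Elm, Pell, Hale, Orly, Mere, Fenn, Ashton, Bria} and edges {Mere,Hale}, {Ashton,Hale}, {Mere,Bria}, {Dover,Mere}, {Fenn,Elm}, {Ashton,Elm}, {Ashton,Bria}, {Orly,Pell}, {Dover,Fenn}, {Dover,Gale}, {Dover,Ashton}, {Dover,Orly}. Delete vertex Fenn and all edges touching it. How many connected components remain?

1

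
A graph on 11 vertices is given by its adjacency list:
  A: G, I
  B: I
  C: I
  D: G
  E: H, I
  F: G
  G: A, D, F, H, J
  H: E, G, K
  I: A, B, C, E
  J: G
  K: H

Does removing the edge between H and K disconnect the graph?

Removing H-K leaves no path between H and K: the component count goes from 1 to 2. So it is a bridge.

Yes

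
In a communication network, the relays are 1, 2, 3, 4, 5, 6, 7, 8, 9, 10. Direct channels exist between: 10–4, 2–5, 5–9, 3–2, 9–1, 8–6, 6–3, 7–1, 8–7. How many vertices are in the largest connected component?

Starting from 4 we can reach 4, 10. That is one component of size 2.
Starting from 1 we can reach 1, 2, 3, 5, 6, 7, 8, 9. That is one component of size 8.
The largest has 8 vertices.

8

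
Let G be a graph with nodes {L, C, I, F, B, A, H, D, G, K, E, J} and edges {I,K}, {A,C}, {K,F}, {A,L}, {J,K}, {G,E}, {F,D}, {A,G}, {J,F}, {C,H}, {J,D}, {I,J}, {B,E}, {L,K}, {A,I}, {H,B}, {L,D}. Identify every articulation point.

Removing A increases the component count from 1 to 2, so A is a cut vertex.
By contrast removing K leaves 1 component; it is not a cut vertex. No other vertex is a cut vertex either.

A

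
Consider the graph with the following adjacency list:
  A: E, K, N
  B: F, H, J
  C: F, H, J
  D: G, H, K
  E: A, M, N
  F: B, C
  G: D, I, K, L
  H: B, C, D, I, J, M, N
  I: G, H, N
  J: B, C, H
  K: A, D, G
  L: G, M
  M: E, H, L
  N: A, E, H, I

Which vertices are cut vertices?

Removing H increases the component count from 1 to 2, so H is a cut vertex.
By contrast removing C leaves 1 component; it is not a cut vertex. No other vertex is a cut vertex either.

H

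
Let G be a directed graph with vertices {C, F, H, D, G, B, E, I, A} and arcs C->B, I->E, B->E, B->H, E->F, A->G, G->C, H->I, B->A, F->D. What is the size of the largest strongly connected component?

4

{A, B, C, G} are all mutually reachable — one SCC of size 4.
{D} is an SCC by itself.
{I} is an SCC by itself.
{H} is an SCC by itself.
{F} is an SCC by itself.
(and 1 more singleton SCC)
The largest has 4 vertices.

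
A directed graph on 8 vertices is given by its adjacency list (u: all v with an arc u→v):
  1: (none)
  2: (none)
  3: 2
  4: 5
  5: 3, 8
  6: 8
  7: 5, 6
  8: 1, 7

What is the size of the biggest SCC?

4

{5, 6, 7, 8} are all mutually reachable — one SCC of size 4.
{3} is an SCC by itself.
{1} is an SCC by itself.
{4} is an SCC by itself.
{2} is an SCC by itself.
The largest has 4 vertices.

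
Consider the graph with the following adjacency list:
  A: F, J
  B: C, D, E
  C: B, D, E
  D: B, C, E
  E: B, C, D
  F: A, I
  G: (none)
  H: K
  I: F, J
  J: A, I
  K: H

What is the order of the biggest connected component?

G is isolated — a component by itself.
Starting from H we can reach H, K. That is one component of size 2.
Starting from A we can reach A, F, I, J. That is one component of size 4.
Starting from B we can reach B, C, D, E. That is one component of size 4.
The largest has 4 vertices.

4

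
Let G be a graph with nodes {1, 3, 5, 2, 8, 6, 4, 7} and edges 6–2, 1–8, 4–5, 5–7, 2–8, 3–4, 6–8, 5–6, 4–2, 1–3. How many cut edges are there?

1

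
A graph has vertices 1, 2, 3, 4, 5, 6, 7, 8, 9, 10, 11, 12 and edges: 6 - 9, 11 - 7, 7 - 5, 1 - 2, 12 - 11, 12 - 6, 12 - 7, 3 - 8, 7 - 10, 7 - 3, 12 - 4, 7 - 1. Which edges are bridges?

The edges on the cycle 12-11-7-12 are not bridges since each lies on that cycle.
But removing 7 - 10 disconnects 7 from 10; removing 1 - 2 disconnects 1 from 2; removing 7 - 5 disconnects 7 from 5; removing 7 - 3 disconnects 7 from 3 — these are bridges.
In total 9 edges are bridges.

1-2, 1-7, 10-7, 12-4, 12-6, 3-7, 3-8, 5-7, 6-9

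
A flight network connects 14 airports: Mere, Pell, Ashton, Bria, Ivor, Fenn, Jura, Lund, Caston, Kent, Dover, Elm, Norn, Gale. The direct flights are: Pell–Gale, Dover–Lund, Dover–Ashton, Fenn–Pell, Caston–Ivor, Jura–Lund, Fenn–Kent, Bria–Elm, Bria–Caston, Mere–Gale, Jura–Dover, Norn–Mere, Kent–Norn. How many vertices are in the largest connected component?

6

Starting from Jura we can reach Jura, Lund, Dover, Ashton. That is one component of size 4.
Starting from Elm we can reach Elm, Bria, Ivor, Caston. That is one component of size 4.
Starting from Fenn we can reach Fenn, Gale, Kent, Mere, Norn, Pell. That is one component of size 6.
The largest has 6 vertices.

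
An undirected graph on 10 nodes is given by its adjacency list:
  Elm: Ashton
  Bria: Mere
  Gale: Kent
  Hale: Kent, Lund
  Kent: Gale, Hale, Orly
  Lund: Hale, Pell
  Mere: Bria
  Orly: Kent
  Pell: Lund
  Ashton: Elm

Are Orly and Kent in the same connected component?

Yes

From Orly we can reach Gale, Hale, Kent, Lund, Orly, Pell, which includes Kent.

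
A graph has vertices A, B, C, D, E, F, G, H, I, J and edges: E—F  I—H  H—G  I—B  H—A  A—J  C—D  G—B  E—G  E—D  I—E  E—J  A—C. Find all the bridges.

E-F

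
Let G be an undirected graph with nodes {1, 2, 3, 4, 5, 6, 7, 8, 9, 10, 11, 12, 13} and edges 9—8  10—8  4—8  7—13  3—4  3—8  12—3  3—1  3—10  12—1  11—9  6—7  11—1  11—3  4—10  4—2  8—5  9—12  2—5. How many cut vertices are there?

Removing 7 increases the component count from 2 to 3, so 7 is a cut vertex.
By contrast removing 8 leaves 2 components; it is not a cut vertex. No other vertex is a cut vertex either.

1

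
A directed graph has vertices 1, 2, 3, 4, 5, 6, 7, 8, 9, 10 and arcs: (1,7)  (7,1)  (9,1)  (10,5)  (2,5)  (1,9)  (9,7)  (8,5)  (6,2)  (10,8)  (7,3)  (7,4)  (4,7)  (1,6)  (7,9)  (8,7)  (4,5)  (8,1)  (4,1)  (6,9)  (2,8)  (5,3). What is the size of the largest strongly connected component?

7

{1, 2, 4, 6, 7, 8, 9} are all mutually reachable — one SCC of size 7.
{10} is an SCC by itself.
{5} is an SCC by itself.
{3} is an SCC by itself.
The largest has 7 vertices.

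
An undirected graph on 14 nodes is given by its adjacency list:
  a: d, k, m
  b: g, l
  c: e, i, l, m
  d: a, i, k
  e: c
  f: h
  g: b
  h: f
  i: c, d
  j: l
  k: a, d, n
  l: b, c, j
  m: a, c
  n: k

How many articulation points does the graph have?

Removing b increases the component count from 2 to 3, so b is a cut vertex.
Removing c increases the component count from 2 to 4, so c is a cut vertex.
Removing k increases the component count from 2 to 3, so k is a cut vertex.
Likewise l is a cut vertex.
By contrast removing j leaves 2 components; it is not a cut vertex. No other vertex is a cut vertex either.

4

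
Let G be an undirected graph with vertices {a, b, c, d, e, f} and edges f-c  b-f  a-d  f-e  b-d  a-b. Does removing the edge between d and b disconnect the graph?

No

After removing d-b, the path d-a-b still connects them, so the edge is not a bridge.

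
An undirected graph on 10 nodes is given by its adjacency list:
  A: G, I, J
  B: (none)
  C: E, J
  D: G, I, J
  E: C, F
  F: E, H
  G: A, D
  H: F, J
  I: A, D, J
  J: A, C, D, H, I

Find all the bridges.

none

The edges on the cycle J-I-D-J are not bridges since each lies on that cycle.
Every edge lies on some cycle, so there are no bridges.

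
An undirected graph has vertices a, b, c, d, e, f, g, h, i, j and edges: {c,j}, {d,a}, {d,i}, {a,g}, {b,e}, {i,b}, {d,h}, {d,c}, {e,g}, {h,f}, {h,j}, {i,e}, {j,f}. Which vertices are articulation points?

d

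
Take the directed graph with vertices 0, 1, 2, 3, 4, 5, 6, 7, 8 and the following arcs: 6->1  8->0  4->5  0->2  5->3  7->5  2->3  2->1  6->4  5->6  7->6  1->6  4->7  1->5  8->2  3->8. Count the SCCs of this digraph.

{0, 1, 2, 3, 4, 5, 6, 7, 8} are all mutually reachable — one SCC of size 9.
That gives 1 strongly connected component.

1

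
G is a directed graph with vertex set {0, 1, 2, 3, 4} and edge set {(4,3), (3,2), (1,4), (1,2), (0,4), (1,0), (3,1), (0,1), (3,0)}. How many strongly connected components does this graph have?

2

{0, 1, 3, 4} are all mutually reachable — one SCC of size 4.
{2} is an SCC by itself.
That gives 2 strongly connected components.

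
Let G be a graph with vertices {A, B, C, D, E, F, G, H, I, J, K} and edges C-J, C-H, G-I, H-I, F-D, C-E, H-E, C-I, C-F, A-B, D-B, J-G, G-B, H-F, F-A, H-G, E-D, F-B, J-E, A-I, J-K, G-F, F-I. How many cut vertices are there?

1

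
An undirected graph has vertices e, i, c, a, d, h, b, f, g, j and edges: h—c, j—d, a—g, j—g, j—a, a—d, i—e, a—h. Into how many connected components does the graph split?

4

b is isolated — a component by itself.
f is isolated — a component by itself.
Starting from e we can reach e, i. That is one component of size 2.
Starting from a we can reach a, c, d, g, h, j. That is one component of size 6.
Total: 4 components.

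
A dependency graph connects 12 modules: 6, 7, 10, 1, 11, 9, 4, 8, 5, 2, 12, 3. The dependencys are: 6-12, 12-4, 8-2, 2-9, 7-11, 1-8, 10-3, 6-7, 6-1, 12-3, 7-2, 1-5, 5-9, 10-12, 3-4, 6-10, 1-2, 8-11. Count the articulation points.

Removing 6 increases the component count from 1 to 2, so 6 is a cut vertex.
By contrast removing 8 leaves 1 component; it is not a cut vertex. No other vertex is a cut vertex either.

1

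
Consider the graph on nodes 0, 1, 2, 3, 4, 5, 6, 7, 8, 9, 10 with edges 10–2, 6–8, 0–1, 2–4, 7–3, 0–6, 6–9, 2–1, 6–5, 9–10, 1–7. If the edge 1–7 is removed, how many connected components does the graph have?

Before removal there is 1 component.
1–7 is a bridge — removing it separates 1's side from 7's side.
After removal: 2 components.

2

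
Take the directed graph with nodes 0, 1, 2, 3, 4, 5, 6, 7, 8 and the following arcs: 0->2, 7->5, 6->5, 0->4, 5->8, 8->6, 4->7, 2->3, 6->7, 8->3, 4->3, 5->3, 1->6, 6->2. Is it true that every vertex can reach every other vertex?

There is no directed path from 5 to 0, so the graph is not strongly connected.

No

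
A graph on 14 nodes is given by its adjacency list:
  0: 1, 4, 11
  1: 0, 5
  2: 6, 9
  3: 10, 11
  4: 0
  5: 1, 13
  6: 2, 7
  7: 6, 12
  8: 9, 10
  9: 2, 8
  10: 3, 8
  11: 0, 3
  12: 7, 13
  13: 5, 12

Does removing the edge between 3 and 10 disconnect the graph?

After removing 3-10, the path 3-11-0-1-5-13-12-7-6-2-9-8-10 still connects them, so the edge is not a bridge.

No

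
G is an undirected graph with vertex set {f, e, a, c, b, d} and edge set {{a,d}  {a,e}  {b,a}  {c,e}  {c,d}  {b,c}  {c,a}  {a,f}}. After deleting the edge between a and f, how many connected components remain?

2

Before removal there is 1 component.
a—f is a bridge — removing it separates a's side from f's side.
After removal: 2 components.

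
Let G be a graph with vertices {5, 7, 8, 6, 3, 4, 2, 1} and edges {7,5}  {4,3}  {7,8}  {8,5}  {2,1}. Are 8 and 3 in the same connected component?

The component containing 8 is {5, 7, 8}, and 3 is not in it.

No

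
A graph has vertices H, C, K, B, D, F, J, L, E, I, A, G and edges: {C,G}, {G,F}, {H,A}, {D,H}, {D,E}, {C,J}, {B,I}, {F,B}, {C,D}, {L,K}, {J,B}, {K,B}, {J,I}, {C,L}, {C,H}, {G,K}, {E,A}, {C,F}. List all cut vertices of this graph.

Removing C increases the component count from 1 to 2, so C is a cut vertex.
By contrast removing D leaves 1 component; it is not a cut vertex. No other vertex is a cut vertex either.

C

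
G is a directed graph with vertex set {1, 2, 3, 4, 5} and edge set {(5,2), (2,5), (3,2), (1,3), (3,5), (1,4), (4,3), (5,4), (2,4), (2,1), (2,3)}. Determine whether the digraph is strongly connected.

Yes

From 3 we can reach every vertex (1, 2, 3, 4, 5), and every vertex can reach 3 (1, 2, 3, 4, 5). So the whole graph is one strongly connected component.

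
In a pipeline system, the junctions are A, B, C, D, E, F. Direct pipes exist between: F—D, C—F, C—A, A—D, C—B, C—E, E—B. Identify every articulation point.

Removing C increases the component count from 1 to 2, so C is a cut vertex.
By contrast removing D leaves 1 component; it is not a cut vertex. No other vertex is a cut vertex either.

C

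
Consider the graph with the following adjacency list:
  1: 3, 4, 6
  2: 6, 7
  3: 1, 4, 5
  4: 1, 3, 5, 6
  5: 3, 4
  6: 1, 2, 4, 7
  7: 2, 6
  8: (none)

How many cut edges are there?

0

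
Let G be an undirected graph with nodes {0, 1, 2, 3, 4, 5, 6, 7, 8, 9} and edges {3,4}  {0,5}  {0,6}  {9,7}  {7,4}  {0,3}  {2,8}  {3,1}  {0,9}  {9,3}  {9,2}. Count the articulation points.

4

Removing 0 increases the component count from 1 to 3, so 0 is a cut vertex.
Removing 2 increases the component count from 1 to 2, so 2 is a cut vertex.
Removing 3 increases the component count from 1 to 2, so 3 is a cut vertex.
Likewise 9 is a cut vertex.
By contrast removing 1 leaves 1 component; it is not a cut vertex. No other vertex is a cut vertex either.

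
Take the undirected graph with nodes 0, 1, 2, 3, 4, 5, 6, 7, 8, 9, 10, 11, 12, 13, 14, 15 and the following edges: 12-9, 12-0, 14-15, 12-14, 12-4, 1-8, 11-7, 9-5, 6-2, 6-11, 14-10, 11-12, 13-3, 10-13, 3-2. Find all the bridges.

The edges on the cycle 6-11-12-14-10-13-3-2-6 are not bridges since each lies on that cycle.
But removing 12-4 disconnects 12 from 4; removing 9-5 disconnects 9 from 5; removing 15-14 disconnects 15 from 14; removing 12-9 disconnects 12 from 9 — these are bridges.
In total 7 edges are bridges.

0-12, 1-8, 11-7, 12-4, 12-9, 14-15, 5-9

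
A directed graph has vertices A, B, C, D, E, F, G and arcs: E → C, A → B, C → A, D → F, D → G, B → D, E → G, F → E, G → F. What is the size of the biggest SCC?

{A, B, C, D, E, F, G} are all mutually reachable — one SCC of size 7.
The largest has 7 vertices.

7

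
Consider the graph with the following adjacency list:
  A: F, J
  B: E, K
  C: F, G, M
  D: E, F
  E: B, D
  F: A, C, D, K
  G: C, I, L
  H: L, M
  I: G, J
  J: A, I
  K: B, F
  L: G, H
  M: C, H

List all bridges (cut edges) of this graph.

none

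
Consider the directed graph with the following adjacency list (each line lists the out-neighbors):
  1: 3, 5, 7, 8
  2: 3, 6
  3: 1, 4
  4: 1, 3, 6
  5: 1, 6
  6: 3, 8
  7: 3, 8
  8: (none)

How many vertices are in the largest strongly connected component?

{1, 3, 4, 5, 6, 7} are all mutually reachable — one SCC of size 6.
{8} is an SCC by itself.
{2} is an SCC by itself.
The largest has 6 vertices.

6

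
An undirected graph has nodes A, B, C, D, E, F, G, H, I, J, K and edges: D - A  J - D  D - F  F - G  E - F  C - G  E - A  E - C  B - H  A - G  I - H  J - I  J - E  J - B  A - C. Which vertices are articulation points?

Removing J increases the component count from 2 to 3, so J is a cut vertex.
By contrast removing D leaves 2 components; it is not a cut vertex. No other vertex is a cut vertex either.

J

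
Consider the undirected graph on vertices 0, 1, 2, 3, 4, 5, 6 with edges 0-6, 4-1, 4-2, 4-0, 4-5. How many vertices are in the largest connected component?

3 is isolated — a component by itself.
Starting from 0 we can reach 0, 1, 2, 4, 5, 6. That is one component of size 6.
The largest has 6 vertices.

6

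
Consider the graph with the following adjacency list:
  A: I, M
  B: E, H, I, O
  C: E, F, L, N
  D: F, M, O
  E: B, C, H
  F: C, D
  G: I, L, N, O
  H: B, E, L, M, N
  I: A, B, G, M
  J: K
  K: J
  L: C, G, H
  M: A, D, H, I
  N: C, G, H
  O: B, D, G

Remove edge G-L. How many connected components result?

G and L are still connected via G-N-C-L, so the component count stays at 2.

2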